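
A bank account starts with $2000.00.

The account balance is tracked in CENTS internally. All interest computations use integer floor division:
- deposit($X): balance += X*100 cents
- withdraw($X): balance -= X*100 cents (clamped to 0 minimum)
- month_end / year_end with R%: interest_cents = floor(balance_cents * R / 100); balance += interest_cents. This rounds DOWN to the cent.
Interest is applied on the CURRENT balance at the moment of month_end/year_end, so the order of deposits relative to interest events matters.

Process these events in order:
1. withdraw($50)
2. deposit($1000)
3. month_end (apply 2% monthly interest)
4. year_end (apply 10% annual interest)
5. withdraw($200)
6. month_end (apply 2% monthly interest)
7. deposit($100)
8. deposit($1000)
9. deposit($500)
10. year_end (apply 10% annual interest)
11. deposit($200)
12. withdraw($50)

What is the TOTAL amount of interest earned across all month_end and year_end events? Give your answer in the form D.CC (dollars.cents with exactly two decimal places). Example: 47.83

Answer: 899.29

Derivation:
After 1 (withdraw($50)): balance=$1950.00 total_interest=$0.00
After 2 (deposit($1000)): balance=$2950.00 total_interest=$0.00
After 3 (month_end (apply 2% monthly interest)): balance=$3009.00 total_interest=$59.00
After 4 (year_end (apply 10% annual interest)): balance=$3309.90 total_interest=$359.90
After 5 (withdraw($200)): balance=$3109.90 total_interest=$359.90
After 6 (month_end (apply 2% monthly interest)): balance=$3172.09 total_interest=$422.09
After 7 (deposit($100)): balance=$3272.09 total_interest=$422.09
After 8 (deposit($1000)): balance=$4272.09 total_interest=$422.09
After 9 (deposit($500)): balance=$4772.09 total_interest=$422.09
After 10 (year_end (apply 10% annual interest)): balance=$5249.29 total_interest=$899.29
After 11 (deposit($200)): balance=$5449.29 total_interest=$899.29
After 12 (withdraw($50)): balance=$5399.29 total_interest=$899.29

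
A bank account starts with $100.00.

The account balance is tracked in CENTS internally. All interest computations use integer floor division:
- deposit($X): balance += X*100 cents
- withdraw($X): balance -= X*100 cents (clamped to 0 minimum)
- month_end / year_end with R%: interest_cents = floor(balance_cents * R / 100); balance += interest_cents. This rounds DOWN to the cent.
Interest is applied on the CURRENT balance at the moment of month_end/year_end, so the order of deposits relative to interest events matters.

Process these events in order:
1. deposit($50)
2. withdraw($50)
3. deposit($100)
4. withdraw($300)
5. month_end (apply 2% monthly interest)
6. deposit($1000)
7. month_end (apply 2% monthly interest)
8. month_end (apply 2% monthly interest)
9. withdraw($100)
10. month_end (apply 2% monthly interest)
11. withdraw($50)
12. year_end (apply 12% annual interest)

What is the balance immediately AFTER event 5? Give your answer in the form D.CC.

After 1 (deposit($50)): balance=$150.00 total_interest=$0.00
After 2 (withdraw($50)): balance=$100.00 total_interest=$0.00
After 3 (deposit($100)): balance=$200.00 total_interest=$0.00
After 4 (withdraw($300)): balance=$0.00 total_interest=$0.00
After 5 (month_end (apply 2% monthly interest)): balance=$0.00 total_interest=$0.00

Answer: 0.00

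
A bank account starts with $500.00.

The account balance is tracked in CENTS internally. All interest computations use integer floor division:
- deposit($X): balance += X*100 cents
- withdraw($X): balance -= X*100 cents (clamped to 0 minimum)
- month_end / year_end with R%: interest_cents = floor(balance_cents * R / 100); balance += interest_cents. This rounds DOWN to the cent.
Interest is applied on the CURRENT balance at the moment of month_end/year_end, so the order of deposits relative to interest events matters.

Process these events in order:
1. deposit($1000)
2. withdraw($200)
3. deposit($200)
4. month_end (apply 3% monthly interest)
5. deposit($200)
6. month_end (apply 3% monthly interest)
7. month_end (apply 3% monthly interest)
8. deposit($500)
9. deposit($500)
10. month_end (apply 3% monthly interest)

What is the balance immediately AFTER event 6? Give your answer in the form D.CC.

Answer: 1797.35

Derivation:
After 1 (deposit($1000)): balance=$1500.00 total_interest=$0.00
After 2 (withdraw($200)): balance=$1300.00 total_interest=$0.00
After 3 (deposit($200)): balance=$1500.00 total_interest=$0.00
After 4 (month_end (apply 3% monthly interest)): balance=$1545.00 total_interest=$45.00
After 5 (deposit($200)): balance=$1745.00 total_interest=$45.00
After 6 (month_end (apply 3% monthly interest)): balance=$1797.35 total_interest=$97.35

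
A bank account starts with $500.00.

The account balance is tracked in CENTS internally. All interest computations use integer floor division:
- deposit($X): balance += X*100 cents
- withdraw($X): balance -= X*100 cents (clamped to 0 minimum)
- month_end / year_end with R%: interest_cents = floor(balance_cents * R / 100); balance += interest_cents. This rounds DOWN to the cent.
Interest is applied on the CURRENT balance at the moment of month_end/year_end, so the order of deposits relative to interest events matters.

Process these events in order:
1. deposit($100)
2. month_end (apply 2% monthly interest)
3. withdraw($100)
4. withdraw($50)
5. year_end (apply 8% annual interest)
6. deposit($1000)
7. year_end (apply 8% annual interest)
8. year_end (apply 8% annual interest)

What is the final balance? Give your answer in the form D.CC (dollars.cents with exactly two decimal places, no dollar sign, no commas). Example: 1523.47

After 1 (deposit($100)): balance=$600.00 total_interest=$0.00
After 2 (month_end (apply 2% monthly interest)): balance=$612.00 total_interest=$12.00
After 3 (withdraw($100)): balance=$512.00 total_interest=$12.00
After 4 (withdraw($50)): balance=$462.00 total_interest=$12.00
After 5 (year_end (apply 8% annual interest)): balance=$498.96 total_interest=$48.96
After 6 (deposit($1000)): balance=$1498.96 total_interest=$48.96
After 7 (year_end (apply 8% annual interest)): balance=$1618.87 total_interest=$168.87
After 8 (year_end (apply 8% annual interest)): balance=$1748.37 total_interest=$298.37

Answer: 1748.37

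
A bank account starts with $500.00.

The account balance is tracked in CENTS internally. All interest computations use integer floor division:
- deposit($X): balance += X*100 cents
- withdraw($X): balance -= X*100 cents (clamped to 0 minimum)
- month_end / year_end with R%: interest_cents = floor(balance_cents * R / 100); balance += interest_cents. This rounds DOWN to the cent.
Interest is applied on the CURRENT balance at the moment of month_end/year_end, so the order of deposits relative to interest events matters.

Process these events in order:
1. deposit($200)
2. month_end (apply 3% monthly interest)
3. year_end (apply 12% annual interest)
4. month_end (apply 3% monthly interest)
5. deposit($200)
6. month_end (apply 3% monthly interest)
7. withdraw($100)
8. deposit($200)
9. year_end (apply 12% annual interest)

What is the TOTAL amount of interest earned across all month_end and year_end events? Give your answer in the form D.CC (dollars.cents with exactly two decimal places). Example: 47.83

Answer: 302.21

Derivation:
After 1 (deposit($200)): balance=$700.00 total_interest=$0.00
After 2 (month_end (apply 3% monthly interest)): balance=$721.00 total_interest=$21.00
After 3 (year_end (apply 12% annual interest)): balance=$807.52 total_interest=$107.52
After 4 (month_end (apply 3% monthly interest)): balance=$831.74 total_interest=$131.74
After 5 (deposit($200)): balance=$1031.74 total_interest=$131.74
After 6 (month_end (apply 3% monthly interest)): balance=$1062.69 total_interest=$162.69
After 7 (withdraw($100)): balance=$962.69 total_interest=$162.69
After 8 (deposit($200)): balance=$1162.69 total_interest=$162.69
After 9 (year_end (apply 12% annual interest)): balance=$1302.21 total_interest=$302.21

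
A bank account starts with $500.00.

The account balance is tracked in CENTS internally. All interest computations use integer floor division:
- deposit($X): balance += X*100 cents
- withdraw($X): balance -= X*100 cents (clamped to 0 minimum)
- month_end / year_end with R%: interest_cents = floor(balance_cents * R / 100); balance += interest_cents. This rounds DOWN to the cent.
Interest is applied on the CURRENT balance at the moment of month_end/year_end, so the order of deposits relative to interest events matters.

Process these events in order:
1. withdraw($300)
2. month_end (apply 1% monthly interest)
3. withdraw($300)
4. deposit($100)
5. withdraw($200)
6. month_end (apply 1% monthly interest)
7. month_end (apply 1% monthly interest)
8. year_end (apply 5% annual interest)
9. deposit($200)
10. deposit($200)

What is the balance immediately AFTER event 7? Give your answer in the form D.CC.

Answer: 0.00

Derivation:
After 1 (withdraw($300)): balance=$200.00 total_interest=$0.00
After 2 (month_end (apply 1% monthly interest)): balance=$202.00 total_interest=$2.00
After 3 (withdraw($300)): balance=$0.00 total_interest=$2.00
After 4 (deposit($100)): balance=$100.00 total_interest=$2.00
After 5 (withdraw($200)): balance=$0.00 total_interest=$2.00
After 6 (month_end (apply 1% monthly interest)): balance=$0.00 total_interest=$2.00
After 7 (month_end (apply 1% monthly interest)): balance=$0.00 total_interest=$2.00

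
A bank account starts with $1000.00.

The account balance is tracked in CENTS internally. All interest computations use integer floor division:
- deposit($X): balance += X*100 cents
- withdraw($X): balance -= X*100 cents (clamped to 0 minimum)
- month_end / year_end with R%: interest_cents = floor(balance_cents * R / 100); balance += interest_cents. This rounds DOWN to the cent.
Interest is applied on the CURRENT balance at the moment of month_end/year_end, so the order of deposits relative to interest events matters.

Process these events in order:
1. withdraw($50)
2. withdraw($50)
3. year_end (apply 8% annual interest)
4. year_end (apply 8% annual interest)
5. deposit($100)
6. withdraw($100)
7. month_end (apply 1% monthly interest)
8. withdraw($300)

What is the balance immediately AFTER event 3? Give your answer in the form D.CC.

After 1 (withdraw($50)): balance=$950.00 total_interest=$0.00
After 2 (withdraw($50)): balance=$900.00 total_interest=$0.00
After 3 (year_end (apply 8% annual interest)): balance=$972.00 total_interest=$72.00

Answer: 972.00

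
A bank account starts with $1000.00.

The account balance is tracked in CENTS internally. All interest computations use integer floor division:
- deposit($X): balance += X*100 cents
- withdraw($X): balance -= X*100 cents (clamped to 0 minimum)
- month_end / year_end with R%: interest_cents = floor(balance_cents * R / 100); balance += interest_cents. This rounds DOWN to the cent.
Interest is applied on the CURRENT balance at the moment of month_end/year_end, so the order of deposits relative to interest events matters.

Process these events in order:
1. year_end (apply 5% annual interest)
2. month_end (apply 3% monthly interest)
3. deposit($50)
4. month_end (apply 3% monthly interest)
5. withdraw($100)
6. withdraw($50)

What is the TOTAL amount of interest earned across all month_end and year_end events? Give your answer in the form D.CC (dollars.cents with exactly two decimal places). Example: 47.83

Answer: 115.44

Derivation:
After 1 (year_end (apply 5% annual interest)): balance=$1050.00 total_interest=$50.00
After 2 (month_end (apply 3% monthly interest)): balance=$1081.50 total_interest=$81.50
After 3 (deposit($50)): balance=$1131.50 total_interest=$81.50
After 4 (month_end (apply 3% monthly interest)): balance=$1165.44 total_interest=$115.44
After 5 (withdraw($100)): balance=$1065.44 total_interest=$115.44
After 6 (withdraw($50)): balance=$1015.44 total_interest=$115.44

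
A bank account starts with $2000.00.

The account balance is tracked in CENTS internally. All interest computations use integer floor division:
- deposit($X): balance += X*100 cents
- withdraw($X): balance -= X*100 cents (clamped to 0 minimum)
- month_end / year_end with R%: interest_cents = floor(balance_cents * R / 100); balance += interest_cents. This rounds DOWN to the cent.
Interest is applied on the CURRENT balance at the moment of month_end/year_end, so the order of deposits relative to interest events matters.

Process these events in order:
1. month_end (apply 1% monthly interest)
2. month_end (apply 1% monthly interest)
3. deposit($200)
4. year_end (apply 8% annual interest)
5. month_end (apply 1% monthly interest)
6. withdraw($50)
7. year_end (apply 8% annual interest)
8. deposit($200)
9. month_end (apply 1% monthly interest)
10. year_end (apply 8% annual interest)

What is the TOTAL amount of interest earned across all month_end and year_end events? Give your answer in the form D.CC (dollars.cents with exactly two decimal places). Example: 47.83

Answer: 687.96

Derivation:
After 1 (month_end (apply 1% monthly interest)): balance=$2020.00 total_interest=$20.00
After 2 (month_end (apply 1% monthly interest)): balance=$2040.20 total_interest=$40.20
After 3 (deposit($200)): balance=$2240.20 total_interest=$40.20
After 4 (year_end (apply 8% annual interest)): balance=$2419.41 total_interest=$219.41
After 5 (month_end (apply 1% monthly interest)): balance=$2443.60 total_interest=$243.60
After 6 (withdraw($50)): balance=$2393.60 total_interest=$243.60
After 7 (year_end (apply 8% annual interest)): balance=$2585.08 total_interest=$435.08
After 8 (deposit($200)): balance=$2785.08 total_interest=$435.08
After 9 (month_end (apply 1% monthly interest)): balance=$2812.93 total_interest=$462.93
After 10 (year_end (apply 8% annual interest)): balance=$3037.96 total_interest=$687.96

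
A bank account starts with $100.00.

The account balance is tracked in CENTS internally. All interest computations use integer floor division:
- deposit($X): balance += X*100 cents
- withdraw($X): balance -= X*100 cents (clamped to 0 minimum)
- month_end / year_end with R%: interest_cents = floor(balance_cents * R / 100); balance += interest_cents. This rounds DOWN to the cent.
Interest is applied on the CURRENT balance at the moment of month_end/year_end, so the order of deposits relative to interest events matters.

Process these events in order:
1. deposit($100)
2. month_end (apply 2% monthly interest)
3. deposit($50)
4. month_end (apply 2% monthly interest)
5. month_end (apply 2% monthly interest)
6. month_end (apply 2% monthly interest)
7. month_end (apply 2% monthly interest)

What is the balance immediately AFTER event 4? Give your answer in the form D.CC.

After 1 (deposit($100)): balance=$200.00 total_interest=$0.00
After 2 (month_end (apply 2% monthly interest)): balance=$204.00 total_interest=$4.00
After 3 (deposit($50)): balance=$254.00 total_interest=$4.00
After 4 (month_end (apply 2% monthly interest)): balance=$259.08 total_interest=$9.08

Answer: 259.08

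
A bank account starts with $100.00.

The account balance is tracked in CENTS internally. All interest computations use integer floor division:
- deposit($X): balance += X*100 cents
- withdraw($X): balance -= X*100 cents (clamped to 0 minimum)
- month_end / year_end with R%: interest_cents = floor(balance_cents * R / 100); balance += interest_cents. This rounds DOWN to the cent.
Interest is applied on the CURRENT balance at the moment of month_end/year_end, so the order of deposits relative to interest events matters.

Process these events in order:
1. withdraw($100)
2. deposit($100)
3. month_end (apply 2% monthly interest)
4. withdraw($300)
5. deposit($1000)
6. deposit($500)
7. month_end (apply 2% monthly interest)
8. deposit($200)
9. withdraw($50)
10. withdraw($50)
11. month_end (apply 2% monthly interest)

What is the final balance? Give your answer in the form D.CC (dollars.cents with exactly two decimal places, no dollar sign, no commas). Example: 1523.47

After 1 (withdraw($100)): balance=$0.00 total_interest=$0.00
After 2 (deposit($100)): balance=$100.00 total_interest=$0.00
After 3 (month_end (apply 2% monthly interest)): balance=$102.00 total_interest=$2.00
After 4 (withdraw($300)): balance=$0.00 total_interest=$2.00
After 5 (deposit($1000)): balance=$1000.00 total_interest=$2.00
After 6 (deposit($500)): balance=$1500.00 total_interest=$2.00
After 7 (month_end (apply 2% monthly interest)): balance=$1530.00 total_interest=$32.00
After 8 (deposit($200)): balance=$1730.00 total_interest=$32.00
After 9 (withdraw($50)): balance=$1680.00 total_interest=$32.00
After 10 (withdraw($50)): balance=$1630.00 total_interest=$32.00
After 11 (month_end (apply 2% monthly interest)): balance=$1662.60 total_interest=$64.60

Answer: 1662.60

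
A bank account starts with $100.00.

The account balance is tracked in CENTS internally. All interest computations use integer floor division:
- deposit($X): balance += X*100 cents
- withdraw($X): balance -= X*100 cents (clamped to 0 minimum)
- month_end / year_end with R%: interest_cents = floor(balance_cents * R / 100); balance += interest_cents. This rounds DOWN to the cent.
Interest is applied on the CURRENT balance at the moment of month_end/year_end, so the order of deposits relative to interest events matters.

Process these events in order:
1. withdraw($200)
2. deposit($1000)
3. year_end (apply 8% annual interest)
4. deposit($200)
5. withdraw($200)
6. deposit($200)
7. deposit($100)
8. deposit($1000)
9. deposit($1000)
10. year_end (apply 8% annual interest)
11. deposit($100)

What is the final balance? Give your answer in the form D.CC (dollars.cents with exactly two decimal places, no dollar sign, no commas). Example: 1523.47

Answer: 3750.40

Derivation:
After 1 (withdraw($200)): balance=$0.00 total_interest=$0.00
After 2 (deposit($1000)): balance=$1000.00 total_interest=$0.00
After 3 (year_end (apply 8% annual interest)): balance=$1080.00 total_interest=$80.00
After 4 (deposit($200)): balance=$1280.00 total_interest=$80.00
After 5 (withdraw($200)): balance=$1080.00 total_interest=$80.00
After 6 (deposit($200)): balance=$1280.00 total_interest=$80.00
After 7 (deposit($100)): balance=$1380.00 total_interest=$80.00
After 8 (deposit($1000)): balance=$2380.00 total_interest=$80.00
After 9 (deposit($1000)): balance=$3380.00 total_interest=$80.00
After 10 (year_end (apply 8% annual interest)): balance=$3650.40 total_interest=$350.40
After 11 (deposit($100)): balance=$3750.40 total_interest=$350.40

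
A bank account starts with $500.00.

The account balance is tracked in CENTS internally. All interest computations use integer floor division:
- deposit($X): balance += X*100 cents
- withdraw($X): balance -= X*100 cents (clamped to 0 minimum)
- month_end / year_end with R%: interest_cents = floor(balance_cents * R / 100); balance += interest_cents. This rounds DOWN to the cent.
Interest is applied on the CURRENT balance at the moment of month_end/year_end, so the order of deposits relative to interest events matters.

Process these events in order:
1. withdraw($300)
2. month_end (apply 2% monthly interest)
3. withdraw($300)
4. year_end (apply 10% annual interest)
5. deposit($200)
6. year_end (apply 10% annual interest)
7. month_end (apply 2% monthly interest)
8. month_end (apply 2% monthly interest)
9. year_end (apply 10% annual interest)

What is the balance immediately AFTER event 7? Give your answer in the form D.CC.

After 1 (withdraw($300)): balance=$200.00 total_interest=$0.00
After 2 (month_end (apply 2% monthly interest)): balance=$204.00 total_interest=$4.00
After 3 (withdraw($300)): balance=$0.00 total_interest=$4.00
After 4 (year_end (apply 10% annual interest)): balance=$0.00 total_interest=$4.00
After 5 (deposit($200)): balance=$200.00 total_interest=$4.00
After 6 (year_end (apply 10% annual interest)): balance=$220.00 total_interest=$24.00
After 7 (month_end (apply 2% monthly interest)): balance=$224.40 total_interest=$28.40

Answer: 224.40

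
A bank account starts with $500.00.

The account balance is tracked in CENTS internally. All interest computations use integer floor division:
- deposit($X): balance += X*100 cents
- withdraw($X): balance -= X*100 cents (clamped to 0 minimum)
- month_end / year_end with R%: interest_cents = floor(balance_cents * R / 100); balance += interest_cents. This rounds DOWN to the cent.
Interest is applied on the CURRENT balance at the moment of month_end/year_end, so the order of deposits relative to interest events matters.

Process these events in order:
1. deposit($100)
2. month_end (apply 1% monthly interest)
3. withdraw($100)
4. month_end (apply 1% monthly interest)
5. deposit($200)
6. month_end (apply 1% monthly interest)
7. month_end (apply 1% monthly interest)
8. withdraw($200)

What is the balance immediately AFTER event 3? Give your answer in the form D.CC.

After 1 (deposit($100)): balance=$600.00 total_interest=$0.00
After 2 (month_end (apply 1% monthly interest)): balance=$606.00 total_interest=$6.00
After 3 (withdraw($100)): balance=$506.00 total_interest=$6.00

Answer: 506.00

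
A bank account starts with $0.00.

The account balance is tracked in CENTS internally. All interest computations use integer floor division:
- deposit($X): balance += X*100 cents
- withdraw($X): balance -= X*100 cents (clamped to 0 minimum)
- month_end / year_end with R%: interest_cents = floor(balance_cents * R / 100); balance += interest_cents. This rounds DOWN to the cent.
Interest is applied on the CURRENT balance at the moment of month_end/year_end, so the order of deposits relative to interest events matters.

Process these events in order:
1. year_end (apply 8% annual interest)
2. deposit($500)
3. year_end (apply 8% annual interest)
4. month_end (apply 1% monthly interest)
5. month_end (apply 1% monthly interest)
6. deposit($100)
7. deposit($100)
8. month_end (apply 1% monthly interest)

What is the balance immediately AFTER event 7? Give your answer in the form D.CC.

After 1 (year_end (apply 8% annual interest)): balance=$0.00 total_interest=$0.00
After 2 (deposit($500)): balance=$500.00 total_interest=$0.00
After 3 (year_end (apply 8% annual interest)): balance=$540.00 total_interest=$40.00
After 4 (month_end (apply 1% monthly interest)): balance=$545.40 total_interest=$45.40
After 5 (month_end (apply 1% monthly interest)): balance=$550.85 total_interest=$50.85
After 6 (deposit($100)): balance=$650.85 total_interest=$50.85
After 7 (deposit($100)): balance=$750.85 total_interest=$50.85

Answer: 750.85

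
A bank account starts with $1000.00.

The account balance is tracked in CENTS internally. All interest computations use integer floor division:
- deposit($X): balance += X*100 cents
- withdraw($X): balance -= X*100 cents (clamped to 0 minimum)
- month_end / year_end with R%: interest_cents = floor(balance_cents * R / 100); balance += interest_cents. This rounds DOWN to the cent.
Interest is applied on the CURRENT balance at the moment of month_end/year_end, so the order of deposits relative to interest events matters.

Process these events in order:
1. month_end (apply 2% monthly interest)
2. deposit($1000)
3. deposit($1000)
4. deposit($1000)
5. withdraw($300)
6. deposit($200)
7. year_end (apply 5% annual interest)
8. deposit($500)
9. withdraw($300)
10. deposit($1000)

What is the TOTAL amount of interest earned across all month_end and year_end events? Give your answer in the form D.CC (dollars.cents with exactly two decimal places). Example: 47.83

Answer: 216.00

Derivation:
After 1 (month_end (apply 2% monthly interest)): balance=$1020.00 total_interest=$20.00
After 2 (deposit($1000)): balance=$2020.00 total_interest=$20.00
After 3 (deposit($1000)): balance=$3020.00 total_interest=$20.00
After 4 (deposit($1000)): balance=$4020.00 total_interest=$20.00
After 5 (withdraw($300)): balance=$3720.00 total_interest=$20.00
After 6 (deposit($200)): balance=$3920.00 total_interest=$20.00
After 7 (year_end (apply 5% annual interest)): balance=$4116.00 total_interest=$216.00
After 8 (deposit($500)): balance=$4616.00 total_interest=$216.00
After 9 (withdraw($300)): balance=$4316.00 total_interest=$216.00
After 10 (deposit($1000)): balance=$5316.00 total_interest=$216.00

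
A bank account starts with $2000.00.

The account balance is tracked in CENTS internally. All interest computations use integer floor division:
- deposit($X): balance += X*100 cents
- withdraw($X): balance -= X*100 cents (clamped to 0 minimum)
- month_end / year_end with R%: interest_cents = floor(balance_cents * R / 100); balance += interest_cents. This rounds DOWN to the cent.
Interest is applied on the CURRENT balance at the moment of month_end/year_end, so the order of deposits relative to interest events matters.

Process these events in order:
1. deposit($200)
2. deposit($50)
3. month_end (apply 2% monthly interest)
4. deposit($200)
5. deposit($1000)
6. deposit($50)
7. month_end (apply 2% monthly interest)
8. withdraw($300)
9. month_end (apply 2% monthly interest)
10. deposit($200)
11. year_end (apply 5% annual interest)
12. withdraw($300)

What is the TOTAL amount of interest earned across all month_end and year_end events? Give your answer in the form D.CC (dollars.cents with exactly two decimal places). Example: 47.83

After 1 (deposit($200)): balance=$2200.00 total_interest=$0.00
After 2 (deposit($50)): balance=$2250.00 total_interest=$0.00
After 3 (month_end (apply 2% monthly interest)): balance=$2295.00 total_interest=$45.00
After 4 (deposit($200)): balance=$2495.00 total_interest=$45.00
After 5 (deposit($1000)): balance=$3495.00 total_interest=$45.00
After 6 (deposit($50)): balance=$3545.00 total_interest=$45.00
After 7 (month_end (apply 2% monthly interest)): balance=$3615.90 total_interest=$115.90
After 8 (withdraw($300)): balance=$3315.90 total_interest=$115.90
After 9 (month_end (apply 2% monthly interest)): balance=$3382.21 total_interest=$182.21
After 10 (deposit($200)): balance=$3582.21 total_interest=$182.21
After 11 (year_end (apply 5% annual interest)): balance=$3761.32 total_interest=$361.32
After 12 (withdraw($300)): balance=$3461.32 total_interest=$361.32

Answer: 361.32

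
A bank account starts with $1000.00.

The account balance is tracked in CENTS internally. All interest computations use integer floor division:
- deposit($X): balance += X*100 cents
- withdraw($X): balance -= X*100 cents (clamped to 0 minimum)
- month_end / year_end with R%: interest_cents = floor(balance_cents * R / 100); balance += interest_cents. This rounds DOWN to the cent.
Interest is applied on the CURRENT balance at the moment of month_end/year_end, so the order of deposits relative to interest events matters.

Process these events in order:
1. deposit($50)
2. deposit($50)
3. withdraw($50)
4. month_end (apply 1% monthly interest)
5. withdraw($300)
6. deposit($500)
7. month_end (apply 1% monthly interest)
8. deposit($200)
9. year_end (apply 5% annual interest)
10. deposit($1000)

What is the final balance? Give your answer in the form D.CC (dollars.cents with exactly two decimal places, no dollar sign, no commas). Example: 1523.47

After 1 (deposit($50)): balance=$1050.00 total_interest=$0.00
After 2 (deposit($50)): balance=$1100.00 total_interest=$0.00
After 3 (withdraw($50)): balance=$1050.00 total_interest=$0.00
After 4 (month_end (apply 1% monthly interest)): balance=$1060.50 total_interest=$10.50
After 5 (withdraw($300)): balance=$760.50 total_interest=$10.50
After 6 (deposit($500)): balance=$1260.50 total_interest=$10.50
After 7 (month_end (apply 1% monthly interest)): balance=$1273.10 total_interest=$23.10
After 8 (deposit($200)): balance=$1473.10 total_interest=$23.10
After 9 (year_end (apply 5% annual interest)): balance=$1546.75 total_interest=$96.75
After 10 (deposit($1000)): balance=$2546.75 total_interest=$96.75

Answer: 2546.75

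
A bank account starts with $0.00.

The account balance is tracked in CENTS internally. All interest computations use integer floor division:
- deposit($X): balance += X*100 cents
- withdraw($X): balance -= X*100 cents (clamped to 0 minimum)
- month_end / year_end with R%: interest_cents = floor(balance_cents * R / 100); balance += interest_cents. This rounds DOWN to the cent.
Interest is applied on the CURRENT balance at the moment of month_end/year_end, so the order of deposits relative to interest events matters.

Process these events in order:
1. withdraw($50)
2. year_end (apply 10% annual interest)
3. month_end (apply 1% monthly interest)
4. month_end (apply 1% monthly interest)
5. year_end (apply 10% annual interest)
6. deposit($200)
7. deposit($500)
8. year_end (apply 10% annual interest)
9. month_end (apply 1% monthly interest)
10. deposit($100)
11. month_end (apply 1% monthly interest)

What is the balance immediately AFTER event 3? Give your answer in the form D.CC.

Answer: 0.00

Derivation:
After 1 (withdraw($50)): balance=$0.00 total_interest=$0.00
After 2 (year_end (apply 10% annual interest)): balance=$0.00 total_interest=$0.00
After 3 (month_end (apply 1% monthly interest)): balance=$0.00 total_interest=$0.00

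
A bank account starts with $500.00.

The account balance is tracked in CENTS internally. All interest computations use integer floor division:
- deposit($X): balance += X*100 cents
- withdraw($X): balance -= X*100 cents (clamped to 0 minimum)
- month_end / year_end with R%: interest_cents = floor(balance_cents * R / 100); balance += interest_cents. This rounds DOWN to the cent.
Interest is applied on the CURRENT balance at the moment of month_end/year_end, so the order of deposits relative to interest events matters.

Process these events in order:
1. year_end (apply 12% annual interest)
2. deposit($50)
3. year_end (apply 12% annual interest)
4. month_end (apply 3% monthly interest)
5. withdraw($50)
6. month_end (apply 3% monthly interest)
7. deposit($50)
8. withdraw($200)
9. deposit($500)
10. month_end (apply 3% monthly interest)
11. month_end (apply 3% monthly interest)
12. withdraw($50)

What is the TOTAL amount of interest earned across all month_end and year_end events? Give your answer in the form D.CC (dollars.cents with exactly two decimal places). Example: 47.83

Answer: 235.60

Derivation:
After 1 (year_end (apply 12% annual interest)): balance=$560.00 total_interest=$60.00
After 2 (deposit($50)): balance=$610.00 total_interest=$60.00
After 3 (year_end (apply 12% annual interest)): balance=$683.20 total_interest=$133.20
After 4 (month_end (apply 3% monthly interest)): balance=$703.69 total_interest=$153.69
After 5 (withdraw($50)): balance=$653.69 total_interest=$153.69
After 6 (month_end (apply 3% monthly interest)): balance=$673.30 total_interest=$173.30
After 7 (deposit($50)): balance=$723.30 total_interest=$173.30
After 8 (withdraw($200)): balance=$523.30 total_interest=$173.30
After 9 (deposit($500)): balance=$1023.30 total_interest=$173.30
After 10 (month_end (apply 3% monthly interest)): balance=$1053.99 total_interest=$203.99
After 11 (month_end (apply 3% monthly interest)): balance=$1085.60 total_interest=$235.60
After 12 (withdraw($50)): balance=$1035.60 total_interest=$235.60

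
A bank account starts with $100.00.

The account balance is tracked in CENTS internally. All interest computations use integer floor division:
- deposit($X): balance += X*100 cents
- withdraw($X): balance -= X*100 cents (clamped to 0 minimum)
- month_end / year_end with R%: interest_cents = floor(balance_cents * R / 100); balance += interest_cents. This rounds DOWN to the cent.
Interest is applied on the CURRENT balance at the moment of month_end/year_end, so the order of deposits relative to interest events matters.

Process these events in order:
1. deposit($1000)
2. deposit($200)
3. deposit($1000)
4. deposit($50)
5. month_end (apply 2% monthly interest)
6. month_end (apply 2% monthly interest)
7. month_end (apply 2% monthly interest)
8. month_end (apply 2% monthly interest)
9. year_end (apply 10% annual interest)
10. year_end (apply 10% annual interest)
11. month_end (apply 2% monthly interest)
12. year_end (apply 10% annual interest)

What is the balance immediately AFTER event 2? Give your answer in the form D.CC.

After 1 (deposit($1000)): balance=$1100.00 total_interest=$0.00
After 2 (deposit($200)): balance=$1300.00 total_interest=$0.00

Answer: 1300.00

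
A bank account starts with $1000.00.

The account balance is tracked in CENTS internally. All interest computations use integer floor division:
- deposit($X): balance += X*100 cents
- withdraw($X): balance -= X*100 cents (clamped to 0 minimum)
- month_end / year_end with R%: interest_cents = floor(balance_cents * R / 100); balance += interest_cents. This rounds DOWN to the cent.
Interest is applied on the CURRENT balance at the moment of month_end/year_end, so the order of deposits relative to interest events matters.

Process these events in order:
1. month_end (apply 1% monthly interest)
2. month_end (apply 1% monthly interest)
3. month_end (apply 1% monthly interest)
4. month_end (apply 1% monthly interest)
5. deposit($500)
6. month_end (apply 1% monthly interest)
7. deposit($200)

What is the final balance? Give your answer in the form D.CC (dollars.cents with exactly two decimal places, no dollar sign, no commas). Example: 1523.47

After 1 (month_end (apply 1% monthly interest)): balance=$1010.00 total_interest=$10.00
After 2 (month_end (apply 1% monthly interest)): balance=$1020.10 total_interest=$20.10
After 3 (month_end (apply 1% monthly interest)): balance=$1030.30 total_interest=$30.30
After 4 (month_end (apply 1% monthly interest)): balance=$1040.60 total_interest=$40.60
After 5 (deposit($500)): balance=$1540.60 total_interest=$40.60
After 6 (month_end (apply 1% monthly interest)): balance=$1556.00 total_interest=$56.00
After 7 (deposit($200)): balance=$1756.00 total_interest=$56.00

Answer: 1756.00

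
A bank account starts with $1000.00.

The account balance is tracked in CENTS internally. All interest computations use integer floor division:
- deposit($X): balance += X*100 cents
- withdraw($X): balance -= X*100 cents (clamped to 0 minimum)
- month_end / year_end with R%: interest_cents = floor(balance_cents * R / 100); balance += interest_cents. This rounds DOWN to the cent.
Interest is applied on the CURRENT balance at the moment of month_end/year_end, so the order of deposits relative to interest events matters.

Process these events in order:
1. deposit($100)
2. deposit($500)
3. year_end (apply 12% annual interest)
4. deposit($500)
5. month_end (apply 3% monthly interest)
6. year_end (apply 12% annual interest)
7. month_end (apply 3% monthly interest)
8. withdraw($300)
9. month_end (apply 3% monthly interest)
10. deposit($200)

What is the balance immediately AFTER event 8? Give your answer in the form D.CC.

Answer: 2423.37

Derivation:
After 1 (deposit($100)): balance=$1100.00 total_interest=$0.00
After 2 (deposit($500)): balance=$1600.00 total_interest=$0.00
After 3 (year_end (apply 12% annual interest)): balance=$1792.00 total_interest=$192.00
After 4 (deposit($500)): balance=$2292.00 total_interest=$192.00
After 5 (month_end (apply 3% monthly interest)): balance=$2360.76 total_interest=$260.76
After 6 (year_end (apply 12% annual interest)): balance=$2644.05 total_interest=$544.05
After 7 (month_end (apply 3% monthly interest)): balance=$2723.37 total_interest=$623.37
After 8 (withdraw($300)): balance=$2423.37 total_interest=$623.37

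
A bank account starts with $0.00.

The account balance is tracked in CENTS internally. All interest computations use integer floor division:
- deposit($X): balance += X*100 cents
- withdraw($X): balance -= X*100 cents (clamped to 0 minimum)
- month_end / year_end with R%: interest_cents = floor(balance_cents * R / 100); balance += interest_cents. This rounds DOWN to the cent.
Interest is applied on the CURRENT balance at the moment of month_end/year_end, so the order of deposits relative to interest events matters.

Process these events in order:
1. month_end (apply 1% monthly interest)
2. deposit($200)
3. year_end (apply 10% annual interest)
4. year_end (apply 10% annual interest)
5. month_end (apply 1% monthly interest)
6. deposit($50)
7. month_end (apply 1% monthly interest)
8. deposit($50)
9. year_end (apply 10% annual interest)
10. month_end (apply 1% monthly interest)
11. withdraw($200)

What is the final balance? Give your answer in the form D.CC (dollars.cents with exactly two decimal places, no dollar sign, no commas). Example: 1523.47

Answer: 185.91

Derivation:
After 1 (month_end (apply 1% monthly interest)): balance=$0.00 total_interest=$0.00
After 2 (deposit($200)): balance=$200.00 total_interest=$0.00
After 3 (year_end (apply 10% annual interest)): balance=$220.00 total_interest=$20.00
After 4 (year_end (apply 10% annual interest)): balance=$242.00 total_interest=$42.00
After 5 (month_end (apply 1% monthly interest)): balance=$244.42 total_interest=$44.42
After 6 (deposit($50)): balance=$294.42 total_interest=$44.42
After 7 (month_end (apply 1% monthly interest)): balance=$297.36 total_interest=$47.36
After 8 (deposit($50)): balance=$347.36 total_interest=$47.36
After 9 (year_end (apply 10% annual interest)): balance=$382.09 total_interest=$82.09
After 10 (month_end (apply 1% monthly interest)): balance=$385.91 total_interest=$85.91
After 11 (withdraw($200)): balance=$185.91 total_interest=$85.91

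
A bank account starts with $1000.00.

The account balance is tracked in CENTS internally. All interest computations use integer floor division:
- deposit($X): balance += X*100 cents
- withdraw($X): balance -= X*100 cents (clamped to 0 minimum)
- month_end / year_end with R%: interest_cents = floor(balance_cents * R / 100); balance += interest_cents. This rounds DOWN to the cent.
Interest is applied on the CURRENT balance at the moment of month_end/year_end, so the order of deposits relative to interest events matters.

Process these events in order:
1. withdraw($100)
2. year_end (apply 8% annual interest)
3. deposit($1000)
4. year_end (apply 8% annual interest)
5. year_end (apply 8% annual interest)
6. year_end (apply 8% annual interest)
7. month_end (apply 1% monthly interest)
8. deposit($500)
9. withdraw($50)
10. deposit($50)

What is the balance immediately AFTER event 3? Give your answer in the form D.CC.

After 1 (withdraw($100)): balance=$900.00 total_interest=$0.00
After 2 (year_end (apply 8% annual interest)): balance=$972.00 total_interest=$72.00
After 3 (deposit($1000)): balance=$1972.00 total_interest=$72.00

Answer: 1972.00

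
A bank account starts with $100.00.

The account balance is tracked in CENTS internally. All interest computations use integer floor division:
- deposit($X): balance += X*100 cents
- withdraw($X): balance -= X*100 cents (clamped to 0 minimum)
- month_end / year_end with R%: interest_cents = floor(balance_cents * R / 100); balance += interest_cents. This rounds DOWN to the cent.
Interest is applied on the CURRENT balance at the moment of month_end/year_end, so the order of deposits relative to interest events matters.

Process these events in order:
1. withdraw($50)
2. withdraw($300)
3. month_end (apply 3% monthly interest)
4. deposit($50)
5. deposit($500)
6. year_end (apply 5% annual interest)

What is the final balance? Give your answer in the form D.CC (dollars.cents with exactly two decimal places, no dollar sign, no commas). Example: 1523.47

After 1 (withdraw($50)): balance=$50.00 total_interest=$0.00
After 2 (withdraw($300)): balance=$0.00 total_interest=$0.00
After 3 (month_end (apply 3% monthly interest)): balance=$0.00 total_interest=$0.00
After 4 (deposit($50)): balance=$50.00 total_interest=$0.00
After 5 (deposit($500)): balance=$550.00 total_interest=$0.00
After 6 (year_end (apply 5% annual interest)): balance=$577.50 total_interest=$27.50

Answer: 577.50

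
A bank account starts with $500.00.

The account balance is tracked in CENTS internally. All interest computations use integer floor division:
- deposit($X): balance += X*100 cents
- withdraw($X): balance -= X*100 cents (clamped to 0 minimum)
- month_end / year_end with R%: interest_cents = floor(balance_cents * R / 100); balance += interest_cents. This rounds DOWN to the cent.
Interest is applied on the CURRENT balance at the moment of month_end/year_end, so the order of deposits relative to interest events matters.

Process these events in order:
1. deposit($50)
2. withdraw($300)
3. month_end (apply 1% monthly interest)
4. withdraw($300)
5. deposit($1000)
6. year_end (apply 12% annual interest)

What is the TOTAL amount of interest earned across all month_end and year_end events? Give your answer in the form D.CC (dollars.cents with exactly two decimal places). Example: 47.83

Answer: 122.50

Derivation:
After 1 (deposit($50)): balance=$550.00 total_interest=$0.00
After 2 (withdraw($300)): balance=$250.00 total_interest=$0.00
After 3 (month_end (apply 1% monthly interest)): balance=$252.50 total_interest=$2.50
After 4 (withdraw($300)): balance=$0.00 total_interest=$2.50
After 5 (deposit($1000)): balance=$1000.00 total_interest=$2.50
After 6 (year_end (apply 12% annual interest)): balance=$1120.00 total_interest=$122.50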